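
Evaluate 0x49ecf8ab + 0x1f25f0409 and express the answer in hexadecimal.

0x23c4bfcb4

Add column by column in base 16, right to left:
  b+9 = 4 carry 1
  a+0+1 = b
  8+4 = c
  f+0 = f
  c+f = b carry 1
  e+5+1 = 4 carry 1
  9+2+1 = c
  4+f = 3 carry 1
  0+1+1 = 2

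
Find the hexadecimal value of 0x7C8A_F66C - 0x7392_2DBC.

Subtract column by column in base 16:
  C-C → 0
  6-B → B (borrow)
  6-D-1 → 8 (borrow)
  F-2-1 → C
  A-2 → 8
  8-9 → F (borrow)
  C-3-1 → 8
  7-7 → 0

0x8F8C8B0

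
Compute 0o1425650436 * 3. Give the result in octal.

0o4501371532

Multiply each base-8 digit by 3, carrying:
  6×3 = 18 → write 2 carry 2
  3×3+2 = 11 → write 3 carry 1
  4×3+1 = 13 → write 5 carry 1
  0×3+1 = 1 → write 1
  5×3 = 15 → write 7 carry 1
  6×3+1 = 19 → write 3 carry 2
  5×3+2 = 17 → write 1 carry 2
  2×3+2 = 8 → write 0 carry 1
  4×3+1 = 13 → write 5 carry 1
  1×3+1 = 4 → write 4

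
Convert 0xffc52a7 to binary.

0b1111111111000101001010100111

Expand each hex digit to 4 bits: f=1111 f=1111 c=1100 5=0101 2=0010 a=1010 7=0111.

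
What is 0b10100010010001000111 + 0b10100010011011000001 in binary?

0b101000100101100001000

Add column by column in base 2, right to left:
  1+1 = 0 carry 1
  1+0+1 = 0 carry 1
  1+0+1 = 0 carry 1
  0+0+1 = 1
  0+0 = 0
  0+0 = 0
  1+1 = 0 carry 1
  0+1+1 = 0 carry 1
  0+0+1 = 1
  0+1 = 1
  1+1 = 0 carry 1
  0+0+1 = 1
  0+0 = 0
  1+1 = 0 carry 1
  0+0+1 = 1
  0+0 = 0
  0+0 = 0
  1+1 = 0 carry 1
  0+0+1 = 1
  1+1 = 0 carry 1
  final carry 1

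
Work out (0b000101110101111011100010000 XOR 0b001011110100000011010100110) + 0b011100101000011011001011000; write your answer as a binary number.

0b101010101010010100000001110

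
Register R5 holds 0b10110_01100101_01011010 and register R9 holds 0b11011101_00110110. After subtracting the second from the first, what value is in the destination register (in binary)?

0b101011000100000100100

Subtract column by column in base 2:
  0-0 → 0
  1-1 → 0
  0-1 → 1 (borrow)
  1-0-1 → 0
  1-1 → 0
  0-1 → 1 (borrow)
  1-0-1 → 0
  0-0 → 0
  1-1 → 0
  0-0 → 0
  1-1 → 0
  0-1 → 1 (borrow)
  0-1-1 → 0 (borrow)
  1-0-1 → 0
  1-1 → 0
  0-1 → 1 (borrow)
  0-0-1 → 1 (borrow)
  1-0-1 → 0
  1-0 → 1
  0-0 → 0
  1-0 → 1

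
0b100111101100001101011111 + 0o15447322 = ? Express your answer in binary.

0b110101010001001000110001

0o15447322 = 0b1101100100111011010010 in binary.
Add column by column in base 2, right to left:
  1+0 = 1
  1+1 = 0 carry 1
  1+0+1 = 0 carry 1
  1+0+1 = 0 carry 1
  1+1+1 = 1 carry 1
  0+0+1 = 1
  1+1 = 0 carry 1
  0+1+1 = 0 carry 1
  1+0+1 = 0 carry 1
  1+1+1 = 1 carry 1
  0+1+1 = 0 carry 1
  0+1+1 = 0 carry 1
  0+0+1 = 1
  0+0 = 0
  1+1 = 0 carry 1
  1+0+1 = 0 carry 1
  0+0+1 = 1
  1+1 = 0 carry 1
  1+1+1 = 1 carry 1
  1+0+1 = 0 carry 1
  1+1+1 = 1 carry 1
  0+1+1 = 0 carry 1
  0+0+1 = 1
  1+0 = 1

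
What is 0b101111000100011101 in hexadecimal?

0x2F11D

Group the bits into nibbles: 0010 1111 0001 0001 1101 → 2F11D.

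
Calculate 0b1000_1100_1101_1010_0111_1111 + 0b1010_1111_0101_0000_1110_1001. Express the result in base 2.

Add column by column in base 2, right to left:
  1+1 = 0 carry 1
  1+0+1 = 0 carry 1
  1+0+1 = 0 carry 1
  1+1+1 = 1 carry 1
  1+0+1 = 0 carry 1
  1+1+1 = 1 carry 1
  1+1+1 = 1 carry 1
  0+1+1 = 0 carry 1
  0+0+1 = 1
  1+0 = 1
  0+0 = 0
  1+0 = 1
  1+1 = 0 carry 1
  0+0+1 = 1
  1+1 = 0 carry 1
  1+0+1 = 0 carry 1
  0+1+1 = 0 carry 1
  0+1+1 = 0 carry 1
  1+1+1 = 1 carry 1
  1+1+1 = 1 carry 1
  0+0+1 = 1
  0+1 = 1
  0+0 = 0
  1+1 = 0 carry 1
  final carry 1

0b1001111000010101101101000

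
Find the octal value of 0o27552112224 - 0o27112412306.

Subtract column by column in base 8:
  4-6 → 6 (borrow)
  2-0-1 → 1
  2-3 → 7 (borrow)
  2-2-1 → 7 (borrow)
  1-1-1 → 7 (borrow)
  1-4-1 → 4 (borrow)
  2-2-1 → 7 (borrow)
  5-1-1 → 3
  5-1 → 4
  7-7 → 0
  2-2 → 0

0o437477716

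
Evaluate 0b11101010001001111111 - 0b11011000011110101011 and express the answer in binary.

Subtract column by column in base 2:
  1-1 → 0
  1-1 → 0
  1-0 → 1
  1-1 → 0
  1-0 → 1
  1-1 → 0
  1-0 → 1
  0-1 → 1 (borrow)
  0-1-1 → 0 (borrow)
  1-1-1 → 1 (borrow)
  0-1-1 → 0 (borrow)
  0-0-1 → 1 (borrow)
  0-0-1 → 1 (borrow)
  1-0-1 → 0
  0-0 → 0
  1-1 → 0
  0-1 → 1 (borrow)
  1-0-1 → 0
  1-1 → 0
  1-1 → 0

0b10001101011010100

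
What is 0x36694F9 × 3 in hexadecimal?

Multiply each base-16 digit by 3, carrying:
  9×3 = 27 → write B carry 1
  F×3+1 = 46 → write E carry 2
  4×3+2 = 14 → write E
  9×3 = 27 → write B carry 1
  6×3+1 = 19 → write 3 carry 1
  6×3+1 = 19 → write 3 carry 1
  3×3+1 = 10 → write A

0xA33BEEB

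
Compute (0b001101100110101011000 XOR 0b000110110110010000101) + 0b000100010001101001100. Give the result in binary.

0b1111100010100101001

First 0b001101100110101011000 XOR 0b000110110110010000101 = 0b001011010000111011101.
Add column by column in base 2, right to left:
  1+0 = 1
  0+0 = 0
  1+1 = 0 carry 1
  1+1+1 = 1 carry 1
  1+0+1 = 0 carry 1
  0+0+1 = 1
  1+1 = 0 carry 1
  1+0+1 = 0 carry 1
  1+1+1 = 1 carry 1
  0+1+1 = 0 carry 1
  0+0+1 = 1
  0+0 = 0
  0+0 = 0
  1+1 = 0 carry 1
  0+0+1 = 1
  1+0 = 1
  1+0 = 1
  0+1 = 1
  1+0 = 1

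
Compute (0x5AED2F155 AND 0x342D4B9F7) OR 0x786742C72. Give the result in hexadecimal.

0x5AED2F155 AND 0x342D4B9F7 = 0x102D0B155.
Then OR with 0x786742C72.

0x786F4BD77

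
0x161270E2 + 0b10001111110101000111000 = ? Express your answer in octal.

0o2626455432

0x161270E2 = 0o2604470342 in octal.
0b10001111110101000111000 = 0o21765070 in octal.
Add column by column in base 8, right to left:
  2+0 = 2
  4+7 = 3 carry 1
  3+0+1 = 4
  0+5 = 5
  7+6 = 5 carry 1
  4+7+1 = 4 carry 1
  4+1+1 = 6
  0+2 = 2
  6+0 = 6
  2+0 = 2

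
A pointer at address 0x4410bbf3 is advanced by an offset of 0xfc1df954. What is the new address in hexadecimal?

Add column by column in base 16, right to left:
  3+4 = 7
  f+5 = 4 carry 1
  b+9+1 = 5 carry 1
  b+f+1 = b carry 1
  0+d+1 = e
  1+1 = 2
  4+c = 0 carry 1
  4+f+1 = 4 carry 1
  final carry 1

0x1402eb547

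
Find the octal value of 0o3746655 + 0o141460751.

Add column by column in base 8, right to left:
  5+1 = 6
  5+5 = 2 carry 1
  6+7+1 = 6 carry 1
  6+0+1 = 7
  4+6 = 2 carry 1
  7+4+1 = 4 carry 1
  3+1+1 = 5
  0+4 = 4
  0+1 = 1

0o145427626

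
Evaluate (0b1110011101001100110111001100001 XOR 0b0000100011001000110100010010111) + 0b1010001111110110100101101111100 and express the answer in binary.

First 0b1110011101001100110111001100001 XOR 0b0000100011001000110100010010111 = 0b1110111110000100000011011110110.
Add column by column in base 2, right to left:
  0+0 = 0
  1+0 = 1
  1+1 = 0 carry 1
  0+1+1 = 0 carry 1
  1+1+1 = 1 carry 1
  1+1+1 = 1 carry 1
  1+1+1 = 1 carry 1
  1+0+1 = 0 carry 1
  0+1+1 = 0 carry 1
  1+1+1 = 1 carry 1
  1+0+1 = 0 carry 1
  0+1+1 = 0 carry 1
  0+0+1 = 1
  0+0 = 0
  0+1 = 1
  0+0 = 0
  0+1 = 1
  1+1 = 0 carry 1
  0+0+1 = 1
  0+1 = 1
  0+1 = 1
  0+1 = 1
  1+1 = 0 carry 1
  1+1+1 = 1 carry 1
  1+1+1 = 1 carry 1
  1+0+1 = 0 carry 1
  1+0+1 = 0 carry 1
  0+0+1 = 1
  1+1 = 0 carry 1
  1+0+1 = 0 carry 1
  1+1+1 = 1 carry 1
  final carry 1

0b11001001101111010101001001110010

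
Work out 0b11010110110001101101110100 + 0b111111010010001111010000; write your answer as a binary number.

0b100010110000011111101000100

Add column by column in base 2, right to left:
  0+0 = 0
  0+0 = 0
  1+0 = 1
  0+0 = 0
  1+1 = 0 carry 1
  1+0+1 = 0 carry 1
  1+1+1 = 1 carry 1
  0+1+1 = 0 carry 1
  1+1+1 = 1 carry 1
  1+1+1 = 1 carry 1
  0+0+1 = 1
  1+0 = 1
  1+0 = 1
  0+1 = 1
  0+0 = 0
  0+0 = 0
  1+1 = 0 carry 1
  1+0+1 = 0 carry 1
  0+1+1 = 0 carry 1
  1+1+1 = 1 carry 1
  1+1+1 = 1 carry 1
  0+1+1 = 0 carry 1
  1+1+1 = 1 carry 1
  0+1+1 = 0 carry 1
  1+0+1 = 0 carry 1
  1+0+1 = 0 carry 1
  final carry 1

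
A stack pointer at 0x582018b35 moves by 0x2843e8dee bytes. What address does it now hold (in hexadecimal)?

0x806401923

Add column by column in base 16, right to left:
  5+e = 3 carry 1
  3+e+1 = 2 carry 1
  b+d+1 = 9 carry 1
  8+8+1 = 1 carry 1
  1+e+1 = 0 carry 1
  0+3+1 = 4
  2+4 = 6
  8+8 = 0 carry 1
  5+2+1 = 8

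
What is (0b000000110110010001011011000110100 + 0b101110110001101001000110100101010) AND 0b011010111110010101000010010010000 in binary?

Add column by column in base 2, right to left:
  0+0 = 0
  0+1 = 1
  1+0 = 1
  0+1 = 1
  1+0 = 1
  1+1 = 0 carry 1
  0+0+1 = 1
  0+0 = 0
  0+1 = 1
  1+0 = 1
  1+1 = 0 carry 1
  0+1+1 = 0 carry 1
  1+0+1 = 0 carry 1
  1+0+1 = 0 carry 1
  0+0+1 = 1
  1+1 = 0 carry 1
  0+0+1 = 1
  0+0 = 0
  0+1 = 1
  1+0 = 1
  0+1 = 1
  0+1 = 1
  1+0 = 1
  1+0 = 1
  0+0 = 0
  1+1 = 0 carry 1
  1+1+1 = 1 carry 1
  0+0+1 = 1
  0+1 = 1
  0+1 = 1
  0+1 = 1
  0+0 = 0
  0+1 = 1
Sum = 0b101111100111111010100001101011110; now AND with 0b011010111110010101000010010010000:
  101111100111111010100001101011110
& 011010111110010101000010010010000
= 001010100110010000000000000010000

0b1010100110010000000000000010000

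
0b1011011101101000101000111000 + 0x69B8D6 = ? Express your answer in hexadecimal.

0b1011011101101000101000111000 = 0xB768A38 in hexadecimal.
Add column by column in base 16, right to left:
  8+6 = E
  3+D = 0 carry 1
  A+8+1 = 3 carry 1
  8+B+1 = 4 carry 1
  6+9+1 = 0 carry 1
  7+6+1 = E
  B+0 = B

0xBE0430E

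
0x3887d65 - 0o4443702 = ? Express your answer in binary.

0b11011101100011010110100011

0x3887d65 = 0b11100010000111110101100101 in binary.
0o4443702 = 0b100100100011111000010 in binary.
Subtract column by column in base 2:
  1-0 → 1
  0-1 → 1 (borrow)
  1-0-1 → 0
  0-0 → 0
  0-0 → 0
  1-0 → 1
  1-1 → 0
  0-1 → 1 (borrow)
  1-1-1 → 1 (borrow)
  0-1-1 → 0 (borrow)
  1-1-1 → 1 (borrow)
  1-0-1 → 0
  1-0 → 1
  1-0 → 1
  1-1 → 0
  0-0 → 0
  0-0 → 0
  0-1 → 1 (borrow)
  0-0-1 → 1 (borrow)
  1-0-1 → 0
  0-1 → 1 (borrow)
  0-0-1 → 1 (borrow)
  0-0-1 → 1 (borrow)
  1-0-1 → 0
  1-0 → 1
  1-0 → 1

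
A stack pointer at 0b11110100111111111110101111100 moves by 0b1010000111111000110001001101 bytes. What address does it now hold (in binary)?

0b101000101111111000100111001001

Add column by column in base 2, right to left:
  0+1 = 1
  0+0 = 0
  1+1 = 0 carry 1
  1+1+1 = 1 carry 1
  1+0+1 = 0 carry 1
  1+0+1 = 0 carry 1
  1+1+1 = 1 carry 1
  0+0+1 = 1
  1+0 = 1
  0+0 = 0
  1+1 = 0 carry 1
  1+1+1 = 1 carry 1
  1+0+1 = 0 carry 1
  1+0+1 = 0 carry 1
  1+0+1 = 0 carry 1
  1+1+1 = 1 carry 1
  1+1+1 = 1 carry 1
  1+1+1 = 1 carry 1
  1+1+1 = 1 carry 1
  1+1+1 = 1 carry 1
  1+1+1 = 1 carry 1
  0+0+1 = 1
  0+0 = 0
  1+0 = 1
  0+0 = 0
  1+1 = 0 carry 1
  1+0+1 = 0 carry 1
  1+1+1 = 1 carry 1
  1+0+1 = 0 carry 1
  final carry 1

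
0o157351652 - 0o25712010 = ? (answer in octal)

Subtract column by column in base 8:
  2-0 → 2
  5-1 → 4
  6-0 → 6
  1-2 → 7 (borrow)
  5-1-1 → 3
  3-7 → 4 (borrow)
  7-5-1 → 1
  5-2 → 3
  1-0 → 1

0o131437642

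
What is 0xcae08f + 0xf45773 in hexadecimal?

0x1bf3802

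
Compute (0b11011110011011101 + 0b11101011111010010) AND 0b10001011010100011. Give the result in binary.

Add column by column in base 2, right to left:
  1+0 = 1
  0+1 = 1
  1+0 = 1
  1+0 = 1
  1+1 = 0 carry 1
  0+0+1 = 1
  1+1 = 0 carry 1
  1+1+1 = 1 carry 1
  0+1+1 = 0 carry 1
  0+1+1 = 0 carry 1
  1+1+1 = 1 carry 1
  1+0+1 = 0 carry 1
  1+1+1 = 1 carry 1
  1+0+1 = 0 carry 1
  0+1+1 = 0 carry 1
  1+1+1 = 1 carry 1
  1+1+1 = 1 carry 1
  final carry 1
Sum = 0b111001010010101111; now AND with 0b10001011010100011:
  111001010010101111
& 010001011010100011
= 010001010010100011

0b10001010010100011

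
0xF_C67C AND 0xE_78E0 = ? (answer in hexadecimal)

0xE4060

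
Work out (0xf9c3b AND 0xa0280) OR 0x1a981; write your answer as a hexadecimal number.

0xba981

0xf9c3b AND 0xa0280 = 0xa0000.
Then OR with 0x1a981.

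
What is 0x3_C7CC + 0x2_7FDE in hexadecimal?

0x647AA

Add column by column in base 16, right to left:
  C+E = A carry 1
  C+D+1 = A carry 1
  7+F+1 = 7 carry 1
  C+7+1 = 4 carry 1
  3+2+1 = 6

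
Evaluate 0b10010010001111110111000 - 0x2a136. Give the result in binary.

0b10001100111111010000010

0x2a136 = 0b101010000100110110 in binary.
Subtract column by column in base 2:
  0-0 → 0
  0-1 → 1 (borrow)
  0-1-1 → 0 (borrow)
  1-0-1 → 0
  1-1 → 0
  1-1 → 0
  0-0 → 0
  1-0 → 1
  1-1 → 0
  1-0 → 1
  1-0 → 1
  1-0 → 1
  1-0 → 1
  0-1 → 1 (borrow)
  0-0-1 → 1 (borrow)
  0-1-1 → 0 (borrow)
  1-0-1 → 0
  0-1 → 1 (borrow)
  0-0-1 → 1 (borrow)
  1-0-1 → 0
  0-0 → 0
  0-0 → 0
  1-0 → 1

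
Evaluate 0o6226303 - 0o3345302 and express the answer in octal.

0o2661001

Subtract column by column in base 8:
  3-2 → 1
  0-0 → 0
  3-3 → 0
  6-5 → 1
  2-4 → 6 (borrow)
  2-3-1 → 6 (borrow)
  6-3-1 → 2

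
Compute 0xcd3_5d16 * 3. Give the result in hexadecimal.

Multiply each base-16 digit by 3, carrying:
  6×3 = 18 → write 2 carry 1
  1×3+1 = 4 → write 4
  d×3 = 39 → write 7 carry 2
  5×3+2 = 17 → write 1 carry 1
  3×3+1 = 10 → write a
  d×3 = 39 → write 7 carry 2
  c×3+2 = 38 → write 6 carry 2
  remaining carry: 2

0x267a1742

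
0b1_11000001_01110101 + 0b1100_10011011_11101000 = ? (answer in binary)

Add column by column in base 2, right to left:
  1+0 = 1
  0+0 = 0
  1+0 = 1
  0+1 = 1
  1+0 = 1
  1+1 = 0 carry 1
  1+1+1 = 1 carry 1
  0+1+1 = 0 carry 1
  1+1+1 = 1 carry 1
  0+1+1 = 0 carry 1
  0+0+1 = 1
  0+1 = 1
  0+1 = 1
  0+0 = 0
  1+0 = 1
  1+1 = 0 carry 1
  1+0+1 = 0 carry 1
  0+0+1 = 1
  0+1 = 1
  0+1 = 1

0b11100101110101011101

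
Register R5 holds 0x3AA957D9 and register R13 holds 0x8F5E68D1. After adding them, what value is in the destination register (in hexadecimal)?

0xCA07C0AA

Add column by column in base 16, right to left:
  9+1 = A
  D+D = A carry 1
  7+8+1 = 0 carry 1
  5+6+1 = C
  9+E = 7 carry 1
  A+5+1 = 0 carry 1
  A+F+1 = A carry 1
  3+8+1 = C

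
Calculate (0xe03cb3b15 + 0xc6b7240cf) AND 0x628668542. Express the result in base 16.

0x228240140

Add column by column in base 16, right to left:
  5+f = 4 carry 1
  1+c+1 = e
  b+0 = b
  3+4 = 7
  b+2 = d
  c+7 = 3 carry 1
  3+b+1 = f
  0+6 = 6
  e+c = a carry 1
  final carry 1
Sum = 0x1a6f3d7be4; now AND with 0x628668542:
  1&0=0, a&6=2, 6&2=2, f&8=8, 3&6=2, d&6=4, 7&8=0, b&5=1, e&4=4, 4&2=0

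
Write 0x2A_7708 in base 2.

Expand each hex digit to 4 bits: 2=0010 A=1010 7=0111 7=0111 0=0000 8=1000.

0b1010100111011100001000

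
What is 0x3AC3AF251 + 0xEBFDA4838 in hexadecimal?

0x126C153A89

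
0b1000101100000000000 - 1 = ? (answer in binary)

0b1000101011111111111

The trailing 11 digits are 0, so subtracting 1 borrows through: they become 1 and the next digit up decrements.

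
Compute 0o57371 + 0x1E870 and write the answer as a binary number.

0b100100011101101001

0o57371 = 0b101111011111001 in binary.
0x1E870 = 0b11110100001110000 in binary.
Add column by column in base 2, right to left:
  1+0 = 1
  0+0 = 0
  0+0 = 0
  1+0 = 1
  1+1 = 0 carry 1
  1+1+1 = 1 carry 1
  1+1+1 = 1 carry 1
  1+0+1 = 0 carry 1
  0+0+1 = 1
  1+0 = 1
  1+0 = 1
  1+1 = 0 carry 1
  1+0+1 = 0 carry 1
  0+1+1 = 0 carry 1
  1+1+1 = 1 carry 1
  0+1+1 = 0 carry 1
  0+1+1 = 0 carry 1
  final carry 1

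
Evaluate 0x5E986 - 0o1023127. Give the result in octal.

0x5E986 = 0o1364606 in octal.
Subtract column by column in base 8:
  6-7 → 7 (borrow)
  0-2-1 → 5 (borrow)
  6-1-1 → 4
  4-3 → 1
  6-2 → 4
  3-0 → 3
  1-1 → 0

0o341457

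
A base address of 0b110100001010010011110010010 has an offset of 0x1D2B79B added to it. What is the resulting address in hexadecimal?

0b110100001010010011110010010 = 0x6852792 in hexadecimal.
Add column by column in base 16, right to left:
  2+B = D
  9+9 = 2 carry 1
  7+7+1 = F
  2+B = D
  5+2 = 7
  8+D = 5 carry 1
  6+1+1 = 8

0x857DF2D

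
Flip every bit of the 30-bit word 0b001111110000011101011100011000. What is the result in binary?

0b110000001111100010100011100111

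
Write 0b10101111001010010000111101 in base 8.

Group the bits in threes: 010 101 111 001 010 010 000 111 101 → 257122075.

0o257122075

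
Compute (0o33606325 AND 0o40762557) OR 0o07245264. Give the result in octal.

0o7647365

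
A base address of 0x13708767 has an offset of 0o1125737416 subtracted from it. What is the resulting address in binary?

0x13708767 = 0b10011011100001000011101100111 in binary.
0o1125737416 = 0b1001010101111011111100001110 in binary.
Subtract column by column in base 2:
  1-0 → 1
  1-1 → 0
  1-1 → 0
  0-1 → 1 (borrow)
  0-0-1 → 1 (borrow)
  1-0-1 → 0
  1-0 → 1
  0-0 → 0
  1-1 → 0
  1-1 → 0
  1-1 → 0
  0-1 → 1 (borrow)
  0-1-1 → 0 (borrow)
  0-1-1 → 0 (borrow)
  0-0-1 → 1 (borrow)
  1-1-1 → 1 (borrow)
  0-1-1 → 0 (borrow)
  0-1-1 → 0 (borrow)
  0-1-1 → 0 (borrow)
  0-0-1 → 1 (borrow)
  1-1-1 → 1 (borrow)
  1-0-1 → 0
  1-1 → 0
  0-0 → 0
  1-1 → 0
  1-0 → 1
  0-0 → 0
  0-1 → 1 (borrow)
  1-0-1 → 0

0b1010000110001100100001011001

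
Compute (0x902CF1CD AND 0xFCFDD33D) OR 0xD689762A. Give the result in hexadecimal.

0xD6ADF72F

0x902CF1CD AND 0xFCFDD33D = 0x902CD10D.
Then OR with 0xD689762A.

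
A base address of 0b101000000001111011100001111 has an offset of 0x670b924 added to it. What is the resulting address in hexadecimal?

0b101000000001111011100001111 = 0x500f70f in hexadecimal.
Add column by column in base 16, right to left:
  f+4 = 3 carry 1
  0+2+1 = 3
  7+9 = 0 carry 1
  f+b+1 = b carry 1
  0+0+1 = 1
  0+7 = 7
  5+6 = b

0xb71b033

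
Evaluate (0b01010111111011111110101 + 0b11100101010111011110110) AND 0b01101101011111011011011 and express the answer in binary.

0b101101010011011001011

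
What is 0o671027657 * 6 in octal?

0o5126217032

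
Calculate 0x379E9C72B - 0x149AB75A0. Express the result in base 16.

Subtract column by column in base 16:
  B-0 → B
  2-A → 8 (borrow)
  7-5-1 → 1
  C-7 → 5
  9-B → E (borrow)
  E-A-1 → 3
  9-9 → 0
  7-4 → 3
  3-1 → 2

0x2303E518B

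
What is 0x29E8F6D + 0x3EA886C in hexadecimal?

0x68917D9

Add column by column in base 16, right to left:
  D+C = 9 carry 1
  6+6+1 = D
  F+8 = 7 carry 1
  8+8+1 = 1 carry 1
  E+A+1 = 9 carry 1
  9+E+1 = 8 carry 1
  2+3+1 = 6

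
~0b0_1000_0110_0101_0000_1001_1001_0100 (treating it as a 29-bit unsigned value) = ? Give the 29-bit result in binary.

Invert each bit: 01000011001010000100110010100 → 10111100110101111011001101011.

0b10111100110101111011001101011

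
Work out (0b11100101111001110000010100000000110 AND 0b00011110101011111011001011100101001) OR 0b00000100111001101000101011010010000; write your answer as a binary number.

0b100111001111000101011010010000

0b11100101111001110000010100000000110 AND 0b00011110101011111011001011100101001 = 0b00000100101001110000000000000000000.
Then OR with 0b00000100111001101000101011010010000.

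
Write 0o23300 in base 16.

Each octal digit is 3 bits: 2=010 3=011 3=011 0=000 0=000.
Group the bits into nibbles: 0010 0110 1100 0000 → 26C0.

0x26C0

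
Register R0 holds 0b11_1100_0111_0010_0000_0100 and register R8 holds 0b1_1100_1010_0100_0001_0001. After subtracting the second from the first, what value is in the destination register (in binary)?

0b111111100110111110011

Subtract column by column in base 2:
  0-1 → 1 (borrow)
  0-0-1 → 1 (borrow)
  1-0-1 → 0
  0-0 → 0
  0-1 → 1 (borrow)
  0-0-1 → 1 (borrow)
  0-0-1 → 1 (borrow)
  0-0-1 → 1 (borrow)
  0-0-1 → 1 (borrow)
  1-0-1 → 0
  0-1 → 1 (borrow)
  0-0-1 → 1 (borrow)
  1-0-1 → 0
  1-1 → 0
  1-0 → 1
  0-1 → 1 (borrow)
  0-0-1 → 1 (borrow)
  0-0-1 → 1 (borrow)
  1-1-1 → 1 (borrow)
  1-1-1 → 1 (borrow)
  1-1-1 → 1 (borrow)
  1-0-1 → 0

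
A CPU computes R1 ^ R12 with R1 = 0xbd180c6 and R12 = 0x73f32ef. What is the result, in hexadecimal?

0xceeb229

XOR each hex digit independently (no carries):
  b^7=c, d^3=e, 1^f=e, 8^3=b, 0^2=2, c^e=2, 6^f=9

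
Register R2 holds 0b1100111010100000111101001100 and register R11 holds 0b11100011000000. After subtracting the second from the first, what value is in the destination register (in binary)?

0b1100111010011101011010001100

Subtract column by column in base 2:
  0-0 → 0
  0-0 → 0
  1-0 → 1
  1-0 → 1
  0-0 → 0
  0-0 → 0
  1-1 → 0
  0-1 → 1 (borrow)
  1-0-1 → 0
  1-0 → 1
  1-0 → 1
  1-1 → 0
  0-1 → 1 (borrow)
  0-1-1 → 0 (borrow)
  0-0-1 → 1 (borrow)
  0-0-1 → 1 (borrow)
  0-0-1 → 1 (borrow)
  1-0-1 → 0
  0-0 → 0
  1-0 → 1
  0-0 → 0
  1-0 → 1
  1-0 → 1
  1-0 → 1
  0-0 → 0
  0-0 → 0
  1-0 → 1
  1-0 → 1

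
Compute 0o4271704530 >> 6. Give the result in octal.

Shifting right by 6 bits = 2 oct digits: drop the last 2.

0o42717045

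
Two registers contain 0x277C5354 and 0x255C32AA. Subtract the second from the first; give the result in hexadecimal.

Subtract column by column in base 16:
  4-A → A (borrow)
  5-A-1 → A (borrow)
  3-2-1 → 0
  5-3 → 2
  C-C → 0
  7-5 → 2
  7-5 → 2
  2-2 → 0

0x22020AA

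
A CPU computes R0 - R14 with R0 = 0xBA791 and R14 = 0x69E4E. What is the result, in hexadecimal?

0x50943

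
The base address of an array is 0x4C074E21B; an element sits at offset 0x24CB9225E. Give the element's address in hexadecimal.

0x70D2E0479

Add column by column in base 16, right to left:
  B+E = 9 carry 1
  1+5+1 = 7
  2+2 = 4
  E+2 = 0 carry 1
  4+9+1 = E
  7+B = 2 carry 1
  0+C+1 = D
  C+4 = 0 carry 1
  4+2+1 = 7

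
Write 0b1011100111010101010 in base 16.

Group the bits into nibbles: 0101 1100 1110 1010 1010 → 5CEAA.

0x5CEAA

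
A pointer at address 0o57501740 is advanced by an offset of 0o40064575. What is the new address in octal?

Add column by column in base 8, right to left:
  0+5 = 5
  4+7 = 3 carry 1
  7+5+1 = 5 carry 1
  1+4+1 = 6
  0+6 = 6
  5+0 = 5
  7+0 = 7
  5+4 = 1 carry 1
  final carry 1

0o117566535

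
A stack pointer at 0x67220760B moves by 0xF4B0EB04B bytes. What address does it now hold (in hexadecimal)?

0x15BD2F2656

Add column by column in base 16, right to left:
  B+B = 6 carry 1
  0+4+1 = 5
  6+0 = 6
  7+B = 2 carry 1
  0+E+1 = F
  2+0 = 2
  2+B = D
  7+4 = B
  6+F = 5 carry 1
  final carry 1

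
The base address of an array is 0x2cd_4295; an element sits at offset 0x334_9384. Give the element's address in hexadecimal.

0x601d619

Add column by column in base 16, right to left:
  5+4 = 9
  9+8 = 1 carry 1
  2+3+1 = 6
  4+9 = d
  d+4 = 1 carry 1
  c+3+1 = 0 carry 1
  2+3+1 = 6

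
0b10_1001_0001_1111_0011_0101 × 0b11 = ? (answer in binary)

Multiply each base-2 digit by 3, carrying:
  1×3 = 3 → write 1 carry 1
  0×3+1 = 1 → write 1
  1×3 = 3 → write 1 carry 1
  0×3+1 = 1 → write 1
  1×3 = 3 → write 1 carry 1
  1×3+1 = 4 → write 0 carry 2
  0×3+2 = 2 → write 0 carry 1
  0×3+1 = 1 → write 1
  1×3 = 3 → write 1 carry 1
  1×3+1 = 4 → write 0 carry 2
  1×3+2 = 5 → write 1 carry 2
  1×3+2 = 5 → write 1 carry 2
  1×3+2 = 5 → write 1 carry 2
  0×3+2 = 2 → write 0 carry 1
  0×3+1 = 1 → write 1
  0×3 = 0 → write 0
  1×3 = 3 → write 1 carry 1
  0×3+1 = 1 → write 1
  0×3 = 0 → write 0
  1×3 = 3 → write 1 carry 1
  0×3+1 = 1 → write 1
  1×3 = 3 → write 1 carry 1
  remaining carry: 1

0b11110110101110110011111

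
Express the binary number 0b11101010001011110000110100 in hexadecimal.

0x3A8BC34

Group the bits into nibbles: 0011 1010 1000 1011 1100 0011 0100 → 3A8BC34.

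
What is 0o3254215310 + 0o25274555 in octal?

0o3301512065

Add column by column in base 8, right to left:
  0+5 = 5
  1+5 = 6
  3+5 = 0 carry 1
  5+4+1 = 2 carry 1
  1+7+1 = 1 carry 1
  2+2+1 = 5
  4+5 = 1 carry 1
  5+2+1 = 0 carry 1
  2+0+1 = 3
  3+0 = 3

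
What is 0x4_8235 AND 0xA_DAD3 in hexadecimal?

0x08211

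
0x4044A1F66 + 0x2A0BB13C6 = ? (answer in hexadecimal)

0x6A505332C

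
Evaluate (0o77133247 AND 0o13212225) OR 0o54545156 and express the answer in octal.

0o57557357

0o77133247 AND 0o13212225 = 0o13012205.
Then OR with 0o54545156.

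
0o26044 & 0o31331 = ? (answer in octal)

0o20000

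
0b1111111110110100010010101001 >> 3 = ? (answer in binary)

0b1111111110110100010010101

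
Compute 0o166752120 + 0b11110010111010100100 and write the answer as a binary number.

0o166752120 = 0b1110110111101010001010000 in binary.
Add column by column in base 2, right to left:
  0+0 = 0
  0+0 = 0
  0+1 = 1
  0+0 = 0
  1+0 = 1
  0+1 = 1
  1+0 = 1
  0+1 = 1
  0+0 = 0
  0+1 = 1
  1+1 = 0 carry 1
  0+1+1 = 0 carry 1
  1+0+1 = 0 carry 1
  0+1+1 = 0 carry 1
  1+0+1 = 0 carry 1
  1+0+1 = 0 carry 1
  1+1+1 = 1 carry 1
  1+1+1 = 1 carry 1
  0+1+1 = 0 carry 1
  1+1+1 = 1 carry 1
  1+0+1 = 0 carry 1
  0+0+1 = 1
  1+0 = 1
  1+0 = 1
  1+0 = 1

0b1111010110000001011110100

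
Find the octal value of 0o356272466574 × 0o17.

0o6767357065104

Multiply each base-8 digit by 15, carrying:
  4×15 = 60 → write 4 carry 7
  7×15+7 = 112 → write 0 carry 14
  5×15+14 = 89 → write 1 carry 11
  6×15+11 = 101 → write 5 carry 12
  6×15+12 = 102 → write 6 carry 12
  4×15+12 = 72 → write 0 carry 9
  2×15+9 = 39 → write 7 carry 4
  7×15+4 = 109 → write 5 carry 13
  2×15+13 = 43 → write 3 carry 5
  6×15+5 = 95 → write 7 carry 11
  5×15+11 = 86 → write 6 carry 10
  3×15+10 = 55 → write 7 carry 6
  remaining carry: 6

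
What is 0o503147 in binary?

Each octal digit is 3 bits: 5=101 0=000 3=011 1=001 4=100 7=111.

0b101000011001100111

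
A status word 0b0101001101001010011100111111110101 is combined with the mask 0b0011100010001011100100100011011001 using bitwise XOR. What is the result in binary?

0b0110101111000001111000011100101100

XOR bit by bit (1 where the bits differ):
  0101001101001010011100111111110101
^ 0011100010001011100100100011011001
= 0110101111000001111000011100101100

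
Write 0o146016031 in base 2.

Each octal digit is 3 bits: 1=001 4=100 6=110 0=000 1=001 6=110 0=000 3=011 1=001.

0b1100110000001110000011001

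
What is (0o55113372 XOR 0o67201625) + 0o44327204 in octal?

0o76641763

First 0o55113372 XOR 0o67201625 = 0o32312557.
Add column by column in base 8, right to left:
  7+4 = 3 carry 1
  5+0+1 = 6
  5+2 = 7
  2+7 = 1 carry 1
  1+2+1 = 4
  3+3 = 6
  2+4 = 6
  3+4 = 7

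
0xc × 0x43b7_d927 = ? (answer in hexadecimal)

Multiply each base-16 digit by 12, carrying:
  7×12 = 84 → write 4 carry 5
  2×12+5 = 29 → write d carry 1
  9×12+1 = 109 → write d carry 6
  d×12+6 = 162 → write 2 carry 10
  7×12+10 = 94 → write e carry 5
  b×12+5 = 137 → write 9 carry 8
  3×12+8 = 44 → write c carry 2
  4×12+2 = 50 → write 2 carry 3
  remaining carry: 3

0x32c9e2dd4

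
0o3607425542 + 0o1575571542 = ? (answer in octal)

Add column by column in base 8, right to left:
  2+2 = 4
  4+4 = 0 carry 1
  5+5+1 = 3 carry 1
  5+1+1 = 7
  2+7 = 1 carry 1
  4+5+1 = 2 carry 1
  7+5+1 = 5 carry 1
  0+7+1 = 0 carry 1
  6+5+1 = 4 carry 1
  3+1+1 = 5

0o5405217304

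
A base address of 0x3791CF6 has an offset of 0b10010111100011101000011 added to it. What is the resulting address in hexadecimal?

0b10010111100011101000011 = 0x4BC743 in hexadecimal.
Add column by column in base 16, right to left:
  6+3 = 9
  F+4 = 3 carry 1
  C+7+1 = 4 carry 1
  1+C+1 = E
  9+B = 4 carry 1
  7+4+1 = C
  3+0 = 3

0x3C4E439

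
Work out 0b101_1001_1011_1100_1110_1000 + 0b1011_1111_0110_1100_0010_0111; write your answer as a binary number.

Add column by column in base 2, right to left:
  0+1 = 1
  0+1 = 1
  0+1 = 1
  1+0 = 1
  0+0 = 0
  1+1 = 0 carry 1
  1+0+1 = 0 carry 1
  1+0+1 = 0 carry 1
  0+0+1 = 1
  0+0 = 0
  1+1 = 0 carry 1
  1+1+1 = 1 carry 1
  1+0+1 = 0 carry 1
  1+1+1 = 1 carry 1
  0+1+1 = 0 carry 1
  1+0+1 = 0 carry 1
  1+1+1 = 1 carry 1
  0+1+1 = 0 carry 1
  0+1+1 = 0 carry 1
  1+1+1 = 1 carry 1
  1+1+1 = 1 carry 1
  0+1+1 = 0 carry 1
  1+0+1 = 0 carry 1
  0+1+1 = 0 carry 1
  final carry 1

0b1000110010010100100001111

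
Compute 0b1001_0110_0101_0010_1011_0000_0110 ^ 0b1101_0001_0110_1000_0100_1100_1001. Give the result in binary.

XOR bit by bit (1 where the bits differ):
  1001011001010010101100000110
^ 1101000101101000010011001001
= 0100011100111010111111001111

0b0100011100111010111111001111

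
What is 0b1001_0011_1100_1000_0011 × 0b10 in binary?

0b100100111100100000110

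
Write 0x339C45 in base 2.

Expand each hex digit to 4 bits: 3=0011 3=0011 9=1001 C=1100 4=0100 5=0101.

0b1100111001110001000101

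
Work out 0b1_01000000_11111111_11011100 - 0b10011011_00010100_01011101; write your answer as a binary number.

Subtract column by column in base 2:
  0-1 → 1 (borrow)
  0-0-1 → 1 (borrow)
  1-1-1 → 1 (borrow)
  1-1-1 → 1 (borrow)
  1-1-1 → 1 (borrow)
  0-0-1 → 1 (borrow)
  1-1-1 → 1 (borrow)
  1-0-1 → 0
  1-0 → 1
  1-0 → 1
  1-1 → 0
  1-0 → 1
  1-1 → 0
  1-0 → 1
  1-0 → 1
  1-0 → 1
  0-1 → 1 (borrow)
  0-1-1 → 0 (borrow)
  0-0-1 → 1 (borrow)
  0-1-1 → 0 (borrow)
  0-1-1 → 0 (borrow)
  0-0-1 → 1 (borrow)
  1-0-1 → 0
  0-1 → 1 (borrow)
  1-0-1 → 0

0b101001011110101101111111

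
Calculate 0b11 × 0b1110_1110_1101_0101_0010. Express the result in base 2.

Multiply each base-2 digit by 3, carrying:
  0×3 = 0 → write 0
  1×3 = 3 → write 1 carry 1
  0×3+1 = 1 → write 1
  0×3 = 0 → write 0
  1×3 = 3 → write 1 carry 1
  0×3+1 = 1 → write 1
  1×3 = 3 → write 1 carry 1
  0×3+1 = 1 → write 1
  1×3 = 3 → write 1 carry 1
  0×3+1 = 1 → write 1
  1×3 = 3 → write 1 carry 1
  1×3+1 = 4 → write 0 carry 2
  0×3+2 = 2 → write 0 carry 1
  1×3+1 = 4 → write 0 carry 2
  1×3+2 = 5 → write 1 carry 2
  1×3+2 = 5 → write 1 carry 2
  0×3+2 = 2 → write 0 carry 1
  1×3+1 = 4 → write 0 carry 2
  1×3+2 = 5 → write 1 carry 2
  1×3+2 = 5 → write 1 carry 2
  remaining carry: 10

0b1011001100011111110110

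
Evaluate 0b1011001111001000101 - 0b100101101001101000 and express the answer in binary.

0b110100001111011101

Subtract column by column in base 2:
  1-0 → 1
  0-0 → 0
  1-0 → 1
  0-1 → 1 (borrow)
  0-0-1 → 1 (borrow)
  0-1-1 → 0 (borrow)
  1-1-1 → 1 (borrow)
  0-0-1 → 1 (borrow)
  0-0-1 → 1 (borrow)
  1-1-1 → 1 (borrow)
  1-0-1 → 0
  1-1 → 0
  1-1 → 0
  0-0 → 0
  0-1 → 1 (borrow)
  1-0-1 → 0
  1-0 → 1
  0-1 → 1 (borrow)
  1-0-1 → 0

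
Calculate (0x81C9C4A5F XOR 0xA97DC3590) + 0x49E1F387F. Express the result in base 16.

0x7295FB84E

First 0x81C9C4A5F XOR 0xA97DC3590 = 0x28B407FCF.
Add column by column in base 16, right to left:
  F+F = E carry 1
  C+7+1 = 4 carry 1
  F+8+1 = 8 carry 1
  7+3+1 = B
  0+F = F
  4+1 = 5
  B+E = 9 carry 1
  8+9+1 = 2 carry 1
  2+4+1 = 7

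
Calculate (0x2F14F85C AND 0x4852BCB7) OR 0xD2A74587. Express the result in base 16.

0xDAB7FD97

0x2F14F85C AND 0x4852BCB7 = 0x0810B814.
Then OR with 0xD2A74587.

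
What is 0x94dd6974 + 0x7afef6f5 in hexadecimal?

0x10fdc6069

Add column by column in base 16, right to left:
  4+5 = 9
  7+f = 6 carry 1
  9+6+1 = 0 carry 1
  6+f+1 = 6 carry 1
  d+e+1 = c carry 1
  d+f+1 = d carry 1
  4+a+1 = f
  9+7 = 0 carry 1
  final carry 1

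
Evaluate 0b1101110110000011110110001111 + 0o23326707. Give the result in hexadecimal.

0b1101110110000011110110001111 = 0xDD83D8F in hexadecimal.
0o23326707 = 0x4DADC7 in hexadecimal.
Add column by column in base 16, right to left:
  F+7 = 6 carry 1
  8+C+1 = 5 carry 1
  D+D+1 = B carry 1
  3+A+1 = E
  8+D = 5 carry 1
  D+4+1 = 2 carry 1
  D+0+1 = E

0xE25EB56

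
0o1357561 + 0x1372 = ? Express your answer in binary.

0o1357561 = 0b1011101111101110001 in binary.
0x1372 = 0b1001101110010 in binary.
Add column by column in base 2, right to left:
  1+0 = 1
  0+1 = 1
  0+0 = 0
  0+0 = 0
  1+1 = 0 carry 1
  1+1+1 = 1 carry 1
  1+1+1 = 1 carry 1
  0+0+1 = 1
  1+1 = 0 carry 1
  1+1+1 = 1 carry 1
  1+0+1 = 0 carry 1
  1+0+1 = 0 carry 1
  1+1+1 = 1 carry 1
  0+0+1 = 1
  1+0 = 1
  1+0 = 1
  1+0 = 1
  0+0 = 0
  1+0 = 1

0b1011111001011100011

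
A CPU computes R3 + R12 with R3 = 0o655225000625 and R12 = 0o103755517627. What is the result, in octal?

Add column by column in base 8, right to left:
  5+7 = 4 carry 1
  2+2+1 = 5
  6+6 = 4 carry 1
  0+7+1 = 0 carry 1
  0+1+1 = 2
  0+5 = 5
  5+5 = 2 carry 1
  2+5+1 = 0 carry 1
  2+7+1 = 2 carry 1
  5+3+1 = 1 carry 1
  5+0+1 = 6
  6+1 = 7

0o761202520454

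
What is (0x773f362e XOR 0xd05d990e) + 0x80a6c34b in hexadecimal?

First 0x773f362e XOR 0xd05d990e = 0xa762af20.
Add column by column in base 16, right to left:
  0+b = b
  2+4 = 6
  f+3 = 2 carry 1
  a+c+1 = 7 carry 1
  2+6+1 = 9
  6+a = 0 carry 1
  7+0+1 = 8
  a+8 = 2 carry 1
  final carry 1

0x12809726b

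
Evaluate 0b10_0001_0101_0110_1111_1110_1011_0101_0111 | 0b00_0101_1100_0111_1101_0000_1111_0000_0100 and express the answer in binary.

0b1001011101011111111110111101010111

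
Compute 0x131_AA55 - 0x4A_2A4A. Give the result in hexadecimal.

Subtract column by column in base 16:
  5-A → B (borrow)
  5-4-1 → 0
  A-A → 0
  A-2 → 8
  1-A → 7 (borrow)
  3-4-1 → E (borrow)
  1-0-1 → 0

0xE7800B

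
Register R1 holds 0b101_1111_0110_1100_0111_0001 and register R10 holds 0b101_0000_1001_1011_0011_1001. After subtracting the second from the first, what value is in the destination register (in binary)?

0b11101101000100111000

Subtract column by column in base 2:
  1-1 → 0
  0-0 → 0
  0-0 → 0
  0-1 → 1 (borrow)
  1-1-1 → 1 (borrow)
  1-1-1 → 1 (borrow)
  1-0-1 → 0
  0-0 → 0
  0-1 → 1 (borrow)
  0-1-1 → 0 (borrow)
  1-0-1 → 0
  1-1 → 0
  0-1 → 1 (borrow)
  1-0-1 → 0
  1-0 → 1
  0-1 → 1 (borrow)
  1-0-1 → 0
  1-0 → 1
  1-0 → 1
  1-0 → 1
  1-1 → 0
  0-0 → 0
  1-1 → 0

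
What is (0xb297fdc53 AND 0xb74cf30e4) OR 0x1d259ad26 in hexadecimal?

0xb297fdc53 AND 0xb74cf30e4 = 0xb204f1040.
Then OR with 0x1d259ad26.

0xbf25fbd66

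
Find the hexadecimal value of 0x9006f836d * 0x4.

0x2401be0db4

Multiply each base-16 digit by 4, carrying:
  d×4 = 52 → write 4 carry 3
  6×4+3 = 27 → write b carry 1
  3×4+1 = 13 → write d
  8×4 = 32 → write 0 carry 2
  f×4+2 = 62 → write e carry 3
  6×4+3 = 27 → write b carry 1
  0×4+1 = 1 → write 1
  0×4 = 0 → write 0
  9×4 = 36 → write 4 carry 2
  remaining carry: 2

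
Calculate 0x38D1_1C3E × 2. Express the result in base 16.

0x71A2387C

Multiply each base-16 digit by 2, carrying:
  E×2 = 28 → write C carry 1
  3×2+1 = 7 → write 7
  C×2 = 24 → write 8 carry 1
  1×2+1 = 3 → write 3
  1×2 = 2 → write 2
  D×2 = 26 → write A carry 1
  8×2+1 = 17 → write 1 carry 1
  3×2+1 = 7 → write 7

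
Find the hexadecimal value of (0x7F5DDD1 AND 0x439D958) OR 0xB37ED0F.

0x7F5DDD1 AND 0x439D958 = 0x431D950.
Then OR with 0xB37ED0F.

0xF37FD5F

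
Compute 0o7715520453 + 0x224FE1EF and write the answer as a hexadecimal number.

0x6186831A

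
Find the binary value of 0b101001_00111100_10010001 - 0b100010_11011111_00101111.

Subtract column by column in base 2:
  1-1 → 0
  0-1 → 1 (borrow)
  0-1-1 → 0 (borrow)
  0-1-1 → 0 (borrow)
  1-0-1 → 0
  0-1 → 1 (borrow)
  0-0-1 → 1 (borrow)
  1-0-1 → 0
  0-1 → 1 (borrow)
  0-1-1 → 0 (borrow)
  1-1-1 → 1 (borrow)
  1-1-1 → 1 (borrow)
  1-1-1 → 1 (borrow)
  1-0-1 → 0
  0-1 → 1 (borrow)
  0-1-1 → 0 (borrow)
  1-0-1 → 0
  0-1 → 1 (borrow)
  0-0-1 → 1 (borrow)
  1-0-1 → 0
  0-0 → 0
  1-1 → 0

0b1100101110101100010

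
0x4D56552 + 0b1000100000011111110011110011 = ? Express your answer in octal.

0x4D56552 = 0o465262522 in octal.
0b1000100000011111110011110011 = 0o1040376363 in octal.
Add column by column in base 8, right to left:
  2+3 = 5
  2+6 = 0 carry 1
  5+3+1 = 1 carry 1
  2+6+1 = 1 carry 1
  6+7+1 = 6 carry 1
  2+3+1 = 6
  5+0 = 5
  6+4 = 2 carry 1
  4+0+1 = 5
  0+1 = 1

0o1525661105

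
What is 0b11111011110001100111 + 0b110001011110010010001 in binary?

0b1010000111100011111000

Add column by column in base 2, right to left:
  1+1 = 0 carry 1
  1+0+1 = 0 carry 1
  1+0+1 = 0 carry 1
  0+0+1 = 1
  0+1 = 1
  1+0 = 1
  1+0 = 1
  0+1 = 1
  0+0 = 0
  0+0 = 0
  1+1 = 0 carry 1
  1+1+1 = 1 carry 1
  1+1+1 = 1 carry 1
  1+1+1 = 1 carry 1
  0+0+1 = 1
  1+1 = 0 carry 1
  1+0+1 = 0 carry 1
  1+0+1 = 0 carry 1
  1+0+1 = 0 carry 1
  1+1+1 = 1 carry 1
  0+1+1 = 0 carry 1
  final carry 1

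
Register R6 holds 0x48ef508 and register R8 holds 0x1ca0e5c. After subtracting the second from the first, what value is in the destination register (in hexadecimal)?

0x2c4e6ac

Subtract column by column in base 16:
  8-c → c (borrow)
  0-5-1 → a (borrow)
  5-e-1 → 6 (borrow)
  f-0-1 → e
  e-a → 4
  8-c → c (borrow)
  4-1-1 → 2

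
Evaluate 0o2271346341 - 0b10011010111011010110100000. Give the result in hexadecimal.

0o2271346341 = 0x12E5CCE1 in hexadecimal.
0b10011010111011010110100000 = 0x26BB5A0 in hexadecimal.
Subtract column by column in base 16:
  1-0 → 1
  E-A → 4
  C-5 → 7
  C-B → 1
  5-B → A (borrow)
  E-6-1 → 7
  2-2 → 0
  1-0 → 1

0x107A1741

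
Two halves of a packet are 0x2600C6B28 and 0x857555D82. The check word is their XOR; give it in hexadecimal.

0xA375936AA

XOR each hex digit independently (no carries):
  2^8=A, 6^5=3, 0^7=7, 0^5=5, C^5=9, 6^5=3, B^D=6, 2^8=A, 8^2=A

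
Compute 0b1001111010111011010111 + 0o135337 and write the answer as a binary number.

0b1010000110100110110110

0o135337 = 0b1011101011011111 in binary.
Add column by column in base 2, right to left:
  1+1 = 0 carry 1
  1+1+1 = 1 carry 1
  1+1+1 = 1 carry 1
  0+1+1 = 0 carry 1
  1+1+1 = 1 carry 1
  0+0+1 = 1
  1+1 = 0 carry 1
  1+1+1 = 1 carry 1
  0+0+1 = 1
  1+1 = 0 carry 1
  1+0+1 = 0 carry 1
  1+1+1 = 1 carry 1
  0+1+1 = 0 carry 1
  1+1+1 = 1 carry 1
  0+0+1 = 1
  1+1 = 0 carry 1
  1+0+1 = 0 carry 1
  1+0+1 = 0 carry 1
  1+0+1 = 0 carry 1
  0+0+1 = 1
  0+0 = 0
  1+0 = 1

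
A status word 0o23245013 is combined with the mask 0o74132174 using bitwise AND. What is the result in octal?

0o20000010

AND each oct digit independently (no carries):
  2&7=2, 3&4=0, 2&1=0, 4&3=0, 5&2=0, 0&1=0, 1&7=1, 3&4=0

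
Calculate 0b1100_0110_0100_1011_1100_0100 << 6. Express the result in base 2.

0b110001100100101111000100000000

Left shift by 6: append 6 zero bits.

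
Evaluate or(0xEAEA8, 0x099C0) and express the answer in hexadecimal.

OR each hex digit independently (no carries):
  E|0=E, A|9=B, E|9=F, A|C=E, 8|0=8

0xEBFE8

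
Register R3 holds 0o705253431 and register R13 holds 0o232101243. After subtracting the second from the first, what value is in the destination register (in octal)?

Subtract column by column in base 8:
  1-3 → 6 (borrow)
  3-4-1 → 6 (borrow)
  4-2-1 → 1
  3-1 → 2
  5-0 → 5
  2-1 → 1
  5-2 → 3
  0-3 → 5 (borrow)
  7-2-1 → 4

0o453152166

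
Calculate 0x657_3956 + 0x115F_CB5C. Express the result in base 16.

Add column by column in base 16, right to left:
  6+C = 2 carry 1
  5+5+1 = B
  9+B = 4 carry 1
  3+C+1 = 0 carry 1
  7+F+1 = 7 carry 1
  5+5+1 = B
  6+1 = 7
  0+1 = 1

0x17B704B2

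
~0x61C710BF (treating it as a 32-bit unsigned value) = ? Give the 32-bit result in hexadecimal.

Each hex digit d becomes F−d:
  6→9, 1→E, C→3, 7→8, 1→E, 0→F, B→4, F→0

0x9E38EF40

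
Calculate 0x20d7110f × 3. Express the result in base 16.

Multiply each base-16 digit by 3, carrying:
  f×3 = 45 → write d carry 2
  0×3+2 = 2 → write 2
  1×3 = 3 → write 3
  1×3 = 3 → write 3
  7×3 = 21 → write 5 carry 1
  d×3+1 = 40 → write 8 carry 2
  0×3+2 = 2 → write 2
  2×3 = 6 → write 6

0x6285332d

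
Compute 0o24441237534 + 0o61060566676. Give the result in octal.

Add column by column in base 8, right to left:
  4+6 = 2 carry 1
  3+7+1 = 3 carry 1
  5+6+1 = 4 carry 1
  7+6+1 = 6 carry 1
  3+6+1 = 2 carry 1
  2+5+1 = 0 carry 1
  1+0+1 = 2
  4+6 = 2 carry 1
  4+0+1 = 5
  4+1 = 5
  2+6 = 0 carry 1
  final carry 1

0o105522026432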